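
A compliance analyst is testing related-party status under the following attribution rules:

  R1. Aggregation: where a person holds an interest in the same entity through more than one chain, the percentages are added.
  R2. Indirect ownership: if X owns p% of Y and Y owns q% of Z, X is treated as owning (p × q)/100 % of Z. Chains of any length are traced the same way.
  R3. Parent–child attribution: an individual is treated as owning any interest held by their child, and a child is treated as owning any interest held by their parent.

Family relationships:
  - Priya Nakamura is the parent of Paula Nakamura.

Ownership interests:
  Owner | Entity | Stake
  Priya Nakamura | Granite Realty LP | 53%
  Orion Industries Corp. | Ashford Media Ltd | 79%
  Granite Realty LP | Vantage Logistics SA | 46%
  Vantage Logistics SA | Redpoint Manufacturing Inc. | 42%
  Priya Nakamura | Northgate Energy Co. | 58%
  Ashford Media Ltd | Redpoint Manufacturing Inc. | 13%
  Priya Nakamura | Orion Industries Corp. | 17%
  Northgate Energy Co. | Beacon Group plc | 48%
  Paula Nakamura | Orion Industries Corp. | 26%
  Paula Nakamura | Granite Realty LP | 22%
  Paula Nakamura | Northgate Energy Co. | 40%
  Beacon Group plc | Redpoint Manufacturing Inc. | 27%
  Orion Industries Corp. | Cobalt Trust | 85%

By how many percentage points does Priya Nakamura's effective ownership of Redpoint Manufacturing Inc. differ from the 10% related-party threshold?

21.6069

By parent–child attribution (R3), Priya Nakamura is treated as also owning Paula Nakamura's interest in Orion Industries Corp, giving 17% + 26% = 43%.
By parent–child attribution (R3), Priya Nakamura is treated as also owning Paula Nakamura's interest in Granite Realty LP, giving 53% + 22% = 75%.
By parent–child attribution (R3), Priya Nakamura is treated as also owning Paula Nakamura's interest in Northgate Energy Co, giving 58% + 40% = 98%.
Chain via Orion Industries Corp. → Ashford Media Ltd (R2): 43% × 79% × 13% = 4.4161% of Redpoint Manufacturing Inc.
Chain via Granite Realty LP → Vantage Logistics SA (R2): 75% × 46% × 42% = 14.49% of Redpoint Manufacturing Inc.
Chain via Northgate Energy Co. → Beacon Group plc (R2): 98% × 48% × 27% = 12.7008% of Redpoint Manufacturing Inc.
Aggregating (R1): 4.4161% + 14.49% + 12.7008% = 31.6069%.
31.6069% exceeds the 10% threshold by 21.6069 percentage points.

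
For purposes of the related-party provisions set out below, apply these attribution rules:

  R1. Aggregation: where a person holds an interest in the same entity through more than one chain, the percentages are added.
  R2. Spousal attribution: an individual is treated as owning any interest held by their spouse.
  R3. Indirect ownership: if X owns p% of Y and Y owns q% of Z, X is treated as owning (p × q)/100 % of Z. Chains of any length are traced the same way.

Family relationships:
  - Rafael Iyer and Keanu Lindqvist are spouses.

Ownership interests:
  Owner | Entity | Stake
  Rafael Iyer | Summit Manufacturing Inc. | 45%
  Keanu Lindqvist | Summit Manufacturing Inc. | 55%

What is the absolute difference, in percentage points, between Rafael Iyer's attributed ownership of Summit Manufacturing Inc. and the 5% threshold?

By spousal attribution (R2), Rafael Iyer is treated as also owning Keanu Lindqvist's interest in Summit Manufacturing Inc, giving 45% + 55% = 100%.
Direct interest in Summit Manufacturing Inc: 100%.
100% exceeds the 5% threshold by 95 percentage points.

95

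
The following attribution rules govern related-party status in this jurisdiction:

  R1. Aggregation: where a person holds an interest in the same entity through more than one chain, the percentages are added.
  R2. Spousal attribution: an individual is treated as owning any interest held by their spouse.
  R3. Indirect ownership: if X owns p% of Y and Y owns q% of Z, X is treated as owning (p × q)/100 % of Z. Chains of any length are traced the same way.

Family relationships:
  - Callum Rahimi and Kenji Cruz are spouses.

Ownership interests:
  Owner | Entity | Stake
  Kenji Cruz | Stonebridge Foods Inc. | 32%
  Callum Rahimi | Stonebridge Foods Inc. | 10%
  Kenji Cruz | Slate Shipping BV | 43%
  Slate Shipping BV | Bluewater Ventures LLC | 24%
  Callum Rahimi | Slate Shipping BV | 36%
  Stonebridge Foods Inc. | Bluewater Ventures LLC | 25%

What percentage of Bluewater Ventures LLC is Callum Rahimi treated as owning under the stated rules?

By spousal attribution (R2), Callum Rahimi is treated as also owning Kenji Cruz's interest in Stonebridge Foods Inc, giving 10% + 32% = 42%.
By spousal attribution (R2), Callum Rahimi is treated as also owning Kenji Cruz's interest in Slate Shipping BV, giving 36% + 43% = 79%.
Chain via Stonebridge Foods Inc. (R3): 42% × 25% = 10.5% of Bluewater Ventures LLC.
Chain via Slate Shipping BV (R3): 79% × 24% = 18.96% of Bluewater Ventures LLC.
Aggregating (R1): 10.5% + 18.96% = 29.46%.

29.46%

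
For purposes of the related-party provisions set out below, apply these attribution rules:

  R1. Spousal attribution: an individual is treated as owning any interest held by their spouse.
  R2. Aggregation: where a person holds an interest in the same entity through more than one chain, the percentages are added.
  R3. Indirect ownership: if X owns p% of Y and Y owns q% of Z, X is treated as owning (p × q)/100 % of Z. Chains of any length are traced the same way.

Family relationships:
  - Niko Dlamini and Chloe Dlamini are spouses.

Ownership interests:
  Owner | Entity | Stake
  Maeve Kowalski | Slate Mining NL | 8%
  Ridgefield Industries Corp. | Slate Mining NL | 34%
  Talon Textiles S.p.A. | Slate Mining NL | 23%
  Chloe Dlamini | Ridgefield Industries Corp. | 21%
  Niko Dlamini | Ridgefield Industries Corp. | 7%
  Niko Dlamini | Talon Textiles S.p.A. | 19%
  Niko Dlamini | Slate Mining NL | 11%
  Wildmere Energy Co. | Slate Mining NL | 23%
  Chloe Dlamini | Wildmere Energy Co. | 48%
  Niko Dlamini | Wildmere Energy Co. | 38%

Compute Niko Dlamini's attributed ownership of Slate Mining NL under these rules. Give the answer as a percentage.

By spousal attribution (R1), Niko Dlamini is treated as also owning Chloe Dlamini's interest in Wildmere Energy Co, giving 38% + 48% = 86%.
By spousal attribution (R1), Niko Dlamini is treated as also owning Chloe Dlamini's interest in Ridgefield Industries Corp, giving 7% + 21% = 28%.
Chain via Wildmere Energy Co. (R3): 86% × 23% = 19.78% of Slate Mining NL.
Chain via Ridgefield Industries Corp. (R3): 28% × 34% = 9.52% of Slate Mining NL.
Chain via Talon Textiles S.p.A. (R3): 19% × 23% = 4.37% of Slate Mining NL.
Direct interest in Slate Mining NL: 11%.
Aggregating (R2): 19.78% + 9.52% + 4.37% + 11% = 44.67%.

44.67%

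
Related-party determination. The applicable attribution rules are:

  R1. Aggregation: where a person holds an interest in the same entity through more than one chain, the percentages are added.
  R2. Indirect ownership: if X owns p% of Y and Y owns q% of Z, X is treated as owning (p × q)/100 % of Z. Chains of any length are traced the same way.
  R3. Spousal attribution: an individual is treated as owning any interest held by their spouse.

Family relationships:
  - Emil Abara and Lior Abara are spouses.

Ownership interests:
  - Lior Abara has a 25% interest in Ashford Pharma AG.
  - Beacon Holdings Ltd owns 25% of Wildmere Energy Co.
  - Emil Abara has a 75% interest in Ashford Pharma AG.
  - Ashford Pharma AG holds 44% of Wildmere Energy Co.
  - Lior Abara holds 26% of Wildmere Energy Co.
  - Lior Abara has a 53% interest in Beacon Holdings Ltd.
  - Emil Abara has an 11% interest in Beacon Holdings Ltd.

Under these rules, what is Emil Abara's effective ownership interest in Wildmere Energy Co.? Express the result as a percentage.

By spousal attribution (R3), Emil Abara is treated as also owning Lior Abara's interest in Ashford Pharma AG, giving 75% + 25% = 100%.
By spousal attribution (R3), Emil Abara is treated as also owning Lior Abara's interest in Beacon Holdings Ltd, giving 11% + 53% = 64%.
By spousal attribution (R3), Emil Abara is treated as owning Lior Abara's 26% interest in Wildmere Energy Co.
Chain via Ashford Pharma AG (R2): 100% × 44% = 44% of Wildmere Energy Co.
Chain via Beacon Holdings Ltd (R2): 64% × 25% = 16% of Wildmere Energy Co.
Direct interest in Wildmere Energy Co: 26%.
Aggregating (R1): 44% + 16% + 26% = 86%.

86%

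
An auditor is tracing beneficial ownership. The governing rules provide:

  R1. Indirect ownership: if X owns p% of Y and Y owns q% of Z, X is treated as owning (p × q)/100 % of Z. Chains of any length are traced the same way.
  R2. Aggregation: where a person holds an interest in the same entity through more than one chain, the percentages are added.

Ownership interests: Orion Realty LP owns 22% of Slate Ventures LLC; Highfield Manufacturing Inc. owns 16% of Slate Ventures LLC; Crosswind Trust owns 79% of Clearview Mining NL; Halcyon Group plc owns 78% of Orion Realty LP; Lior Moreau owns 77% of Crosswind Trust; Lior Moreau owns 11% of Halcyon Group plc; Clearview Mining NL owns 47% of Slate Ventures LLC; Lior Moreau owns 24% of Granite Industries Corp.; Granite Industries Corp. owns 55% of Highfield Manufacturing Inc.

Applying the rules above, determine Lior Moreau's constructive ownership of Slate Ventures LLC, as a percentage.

Chain via Crosswind Trust → Clearview Mining NL (R1): 77% × 79% × 47% = 28.5901% of Slate Ventures LLC.
Chain via Granite Industries Corp. → Highfield Manufacturing Inc. (R1): 24% × 55% × 16% = 2.112% of Slate Ventures LLC.
Chain via Halcyon Group plc → Orion Realty LP (R1): 11% × 78% × 22% = 1.8876% of Slate Ventures LLC.
Aggregating (R2): 28.5901% + 2.112% + 1.8876% = 32.5897%.

32.5897%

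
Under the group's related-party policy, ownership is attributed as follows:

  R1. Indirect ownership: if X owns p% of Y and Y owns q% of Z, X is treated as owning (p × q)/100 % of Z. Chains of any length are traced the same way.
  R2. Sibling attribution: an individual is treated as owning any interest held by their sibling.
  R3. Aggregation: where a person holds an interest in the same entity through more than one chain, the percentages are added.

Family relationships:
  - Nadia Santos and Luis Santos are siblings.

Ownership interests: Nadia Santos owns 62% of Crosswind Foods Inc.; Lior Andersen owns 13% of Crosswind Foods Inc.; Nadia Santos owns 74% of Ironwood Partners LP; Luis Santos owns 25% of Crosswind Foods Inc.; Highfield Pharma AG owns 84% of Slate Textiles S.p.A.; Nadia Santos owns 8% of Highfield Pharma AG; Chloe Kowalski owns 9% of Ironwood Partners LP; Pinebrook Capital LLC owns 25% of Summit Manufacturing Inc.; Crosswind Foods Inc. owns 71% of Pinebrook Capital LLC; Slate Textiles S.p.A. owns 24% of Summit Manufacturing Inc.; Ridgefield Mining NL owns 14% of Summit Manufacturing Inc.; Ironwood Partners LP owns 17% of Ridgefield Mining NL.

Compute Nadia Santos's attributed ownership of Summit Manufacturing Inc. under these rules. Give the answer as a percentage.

By sibling attribution (R2), Nadia Santos is treated as also owning Luis Santos's interest in Crosswind Foods Inc, giving 62% + 25% = 87%.
Chain via Highfield Pharma AG → Slate Textiles S.p.A. (R1): 8% × 84% × 24% = 1.6128% of Summit Manufacturing Inc.
Chain via Ironwood Partners LP → Ridgefield Mining NL (R1): 74% × 17% × 14% = 1.7612% of Summit Manufacturing Inc.
Chain via Crosswind Foods Inc. → Pinebrook Capital LLC (R1): 87% × 71% × 25% = 15.4425% of Summit Manufacturing Inc.
Aggregating (R3): 1.6128% + 1.7612% + 15.4425% = 18.8165%.

18.8165%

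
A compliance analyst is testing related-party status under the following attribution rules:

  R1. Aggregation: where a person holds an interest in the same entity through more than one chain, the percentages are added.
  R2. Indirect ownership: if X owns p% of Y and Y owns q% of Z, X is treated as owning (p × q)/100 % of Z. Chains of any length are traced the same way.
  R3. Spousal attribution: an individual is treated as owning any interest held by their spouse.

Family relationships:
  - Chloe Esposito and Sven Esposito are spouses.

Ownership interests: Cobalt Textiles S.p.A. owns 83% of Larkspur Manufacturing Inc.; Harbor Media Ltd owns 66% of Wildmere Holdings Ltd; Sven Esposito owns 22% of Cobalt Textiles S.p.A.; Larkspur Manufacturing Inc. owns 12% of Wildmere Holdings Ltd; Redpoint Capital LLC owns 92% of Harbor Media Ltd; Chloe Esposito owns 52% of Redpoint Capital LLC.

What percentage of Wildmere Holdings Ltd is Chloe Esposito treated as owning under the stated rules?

By spousal attribution (R3), Chloe Esposito is treated as owning Sven Esposito's 22% interest in Cobalt Textiles S.p.A.
Chain via Redpoint Capital LLC → Harbor Media Ltd (R2): 52% × 92% × 66% = 31.5744% of Wildmere Holdings Ltd.
Chain via Cobalt Textiles S.p.A. → Larkspur Manufacturing Inc. (R2): 22% × 83% × 12% = 2.1912% of Wildmere Holdings Ltd.
Aggregating (R1): 31.5744% + 2.1912% = 33.7656%.

33.7656%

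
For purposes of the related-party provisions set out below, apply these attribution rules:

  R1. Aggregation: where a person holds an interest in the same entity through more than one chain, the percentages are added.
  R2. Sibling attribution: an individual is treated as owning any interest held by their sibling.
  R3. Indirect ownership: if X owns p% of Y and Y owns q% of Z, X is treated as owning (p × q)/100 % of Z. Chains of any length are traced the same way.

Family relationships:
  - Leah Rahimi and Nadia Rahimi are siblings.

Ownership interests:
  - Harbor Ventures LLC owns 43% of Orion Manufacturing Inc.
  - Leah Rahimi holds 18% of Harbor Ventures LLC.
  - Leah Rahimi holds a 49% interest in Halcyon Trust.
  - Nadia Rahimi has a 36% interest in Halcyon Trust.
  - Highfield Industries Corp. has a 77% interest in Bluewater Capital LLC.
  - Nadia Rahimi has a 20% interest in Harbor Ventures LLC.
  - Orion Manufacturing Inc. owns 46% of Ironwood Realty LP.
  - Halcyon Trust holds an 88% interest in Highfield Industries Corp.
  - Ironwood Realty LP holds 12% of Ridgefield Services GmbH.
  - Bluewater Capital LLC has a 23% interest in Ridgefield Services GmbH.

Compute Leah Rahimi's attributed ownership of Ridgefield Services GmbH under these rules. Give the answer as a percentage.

14.149048%

By sibling attribution (R2), Leah Rahimi is treated as also owning Nadia Rahimi's interest in Halcyon Trust, giving 49% + 36% = 85%.
By sibling attribution (R2), Leah Rahimi is treated as also owning Nadia Rahimi's interest in Harbor Ventures LLC, giving 18% + 20% = 38%.
Chain via Halcyon Trust → Highfield Industries Corp. → Bluewater Capital LLC (R3): 85% × 88% × 77% × 23% = 13.24708% of Ridgefield Services GmbH.
Chain via Harbor Ventures LLC → Orion Manufacturing Inc. → Ironwood Realty LP (R3): 38% × 43% × 46% × 12% = 0.901968% of Ridgefield Services GmbH.
Aggregating (R1): 13.24708% + 0.901968% = 14.149048%.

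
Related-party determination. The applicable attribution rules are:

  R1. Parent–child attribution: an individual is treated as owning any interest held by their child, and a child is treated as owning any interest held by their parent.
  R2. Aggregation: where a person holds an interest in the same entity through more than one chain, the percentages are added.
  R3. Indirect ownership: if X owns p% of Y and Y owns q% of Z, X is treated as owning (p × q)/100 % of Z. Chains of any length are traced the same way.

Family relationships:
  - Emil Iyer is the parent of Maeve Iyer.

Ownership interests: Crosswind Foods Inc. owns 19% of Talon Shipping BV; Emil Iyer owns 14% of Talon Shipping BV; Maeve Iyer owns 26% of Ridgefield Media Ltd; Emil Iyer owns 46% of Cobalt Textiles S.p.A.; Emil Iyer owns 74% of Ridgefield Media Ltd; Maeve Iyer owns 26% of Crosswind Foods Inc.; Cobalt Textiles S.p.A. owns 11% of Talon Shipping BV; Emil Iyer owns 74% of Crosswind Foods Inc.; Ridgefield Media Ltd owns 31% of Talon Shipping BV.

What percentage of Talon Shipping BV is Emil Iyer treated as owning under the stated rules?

By parent–child attribution (R1), Emil Iyer is treated as also owning Maeve Iyer's interest in Crosswind Foods Inc, giving 74% + 26% = 100%.
By parent–child attribution (R1), Emil Iyer is treated as also owning Maeve Iyer's interest in Ridgefield Media Ltd, giving 74% + 26% = 100%.
Chain via Crosswind Foods Inc. (R3): 100% × 19% = 19% of Talon Shipping BV.
Chain via Ridgefield Media Ltd (R3): 100% × 31% = 31% of Talon Shipping BV.
Chain via Cobalt Textiles S.p.A. (R3): 46% × 11% = 5.06% of Talon Shipping BV.
Direct interest in Talon Shipping BV: 14%.
Aggregating (R2): 19% + 31% + 5.06% + 14% = 69.06%.

69.06%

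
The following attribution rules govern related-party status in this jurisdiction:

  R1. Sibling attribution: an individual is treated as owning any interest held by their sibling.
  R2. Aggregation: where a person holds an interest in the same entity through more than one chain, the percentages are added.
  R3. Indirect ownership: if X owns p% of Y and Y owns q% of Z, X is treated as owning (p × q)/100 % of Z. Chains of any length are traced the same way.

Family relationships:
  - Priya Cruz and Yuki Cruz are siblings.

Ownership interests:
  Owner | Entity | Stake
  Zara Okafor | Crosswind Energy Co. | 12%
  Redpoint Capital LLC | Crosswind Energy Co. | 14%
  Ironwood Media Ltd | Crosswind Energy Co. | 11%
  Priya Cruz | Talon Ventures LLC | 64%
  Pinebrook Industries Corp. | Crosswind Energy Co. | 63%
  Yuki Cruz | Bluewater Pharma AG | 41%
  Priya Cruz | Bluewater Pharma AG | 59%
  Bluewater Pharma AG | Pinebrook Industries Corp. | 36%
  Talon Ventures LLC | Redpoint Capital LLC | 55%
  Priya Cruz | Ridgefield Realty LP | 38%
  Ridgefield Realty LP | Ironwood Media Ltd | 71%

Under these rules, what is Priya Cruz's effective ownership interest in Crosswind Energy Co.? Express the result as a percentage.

30.5758%

By sibling attribution (R1), Priya Cruz is treated as also owning Yuki Cruz's interest in Bluewater Pharma AG, giving 59% + 41% = 100%.
Chain via Bluewater Pharma AG → Pinebrook Industries Corp. (R3): 100% × 36% × 63% = 22.68% of Crosswind Energy Co.
Chain via Talon Ventures LLC → Redpoint Capital LLC (R3): 64% × 55% × 14% = 4.928% of Crosswind Energy Co.
Chain via Ridgefield Realty LP → Ironwood Media Ltd (R3): 38% × 71% × 11% = 2.9678% of Crosswind Energy Co.
Aggregating (R2): 22.68% + 4.928% + 2.9678% = 30.5758%.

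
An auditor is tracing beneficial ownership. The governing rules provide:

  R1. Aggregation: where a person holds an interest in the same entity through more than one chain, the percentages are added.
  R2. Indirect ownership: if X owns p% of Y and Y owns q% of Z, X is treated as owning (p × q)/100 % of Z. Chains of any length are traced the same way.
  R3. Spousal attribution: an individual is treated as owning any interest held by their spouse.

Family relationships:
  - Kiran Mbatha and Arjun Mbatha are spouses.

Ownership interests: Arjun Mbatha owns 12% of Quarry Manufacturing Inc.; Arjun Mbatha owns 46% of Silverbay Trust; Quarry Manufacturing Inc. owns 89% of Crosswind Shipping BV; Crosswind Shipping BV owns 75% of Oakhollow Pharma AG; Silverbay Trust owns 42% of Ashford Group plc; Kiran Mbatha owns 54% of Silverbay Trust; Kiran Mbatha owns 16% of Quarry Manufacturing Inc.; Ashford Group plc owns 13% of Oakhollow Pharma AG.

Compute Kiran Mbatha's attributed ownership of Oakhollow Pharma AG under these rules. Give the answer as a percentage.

24.15%

By spousal attribution (R3), Kiran Mbatha is treated as also owning Arjun Mbatha's interest in Quarry Manufacturing Inc, giving 16% + 12% = 28%.
By spousal attribution (R3), Kiran Mbatha is treated as also owning Arjun Mbatha's interest in Silverbay Trust, giving 54% + 46% = 100%.
Chain via Quarry Manufacturing Inc. → Crosswind Shipping BV (R2): 28% × 89% × 75% = 18.69% of Oakhollow Pharma AG.
Chain via Silverbay Trust → Ashford Group plc (R2): 100% × 42% × 13% = 5.46% of Oakhollow Pharma AG.
Aggregating (R1): 18.69% + 5.46% = 24.15%.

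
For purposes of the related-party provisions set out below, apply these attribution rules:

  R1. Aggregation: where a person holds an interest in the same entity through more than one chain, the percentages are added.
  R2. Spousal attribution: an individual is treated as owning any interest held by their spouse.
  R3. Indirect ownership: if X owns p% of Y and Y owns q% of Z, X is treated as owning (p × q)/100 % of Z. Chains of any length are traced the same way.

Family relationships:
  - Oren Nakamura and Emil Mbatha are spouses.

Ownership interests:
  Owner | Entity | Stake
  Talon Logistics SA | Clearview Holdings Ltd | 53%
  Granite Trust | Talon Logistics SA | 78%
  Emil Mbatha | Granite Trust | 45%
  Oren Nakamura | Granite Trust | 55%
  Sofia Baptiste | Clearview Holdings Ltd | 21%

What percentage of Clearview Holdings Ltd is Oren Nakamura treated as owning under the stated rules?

41.34%

By spousal attribution (R2), Oren Nakamura is treated as also owning Emil Mbatha's interest in Granite Trust, giving 55% + 45% = 100%.
Chain via Granite Trust → Talon Logistics SA (R3): 100% × 78% × 53% = 41.34% of Clearview Holdings Ltd.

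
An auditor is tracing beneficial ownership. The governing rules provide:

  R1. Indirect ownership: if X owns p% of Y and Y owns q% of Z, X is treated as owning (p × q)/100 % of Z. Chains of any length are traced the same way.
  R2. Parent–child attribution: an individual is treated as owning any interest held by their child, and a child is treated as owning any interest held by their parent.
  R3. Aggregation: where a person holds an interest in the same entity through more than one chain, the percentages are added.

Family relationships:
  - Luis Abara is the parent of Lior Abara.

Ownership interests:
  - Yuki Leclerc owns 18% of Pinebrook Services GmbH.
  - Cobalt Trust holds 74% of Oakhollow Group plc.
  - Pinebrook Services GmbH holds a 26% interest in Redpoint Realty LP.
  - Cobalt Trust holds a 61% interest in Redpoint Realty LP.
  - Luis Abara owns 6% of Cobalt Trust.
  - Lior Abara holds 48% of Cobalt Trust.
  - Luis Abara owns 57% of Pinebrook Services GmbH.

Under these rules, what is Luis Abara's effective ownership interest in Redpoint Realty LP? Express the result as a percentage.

By parent–child attribution (R2), Luis Abara is treated as also owning Lior Abara's interest in Cobalt Trust, giving 6% + 48% = 54%.
Chain via Cobalt Trust (R1): 54% × 61% = 32.94% of Redpoint Realty LP.
Chain via Pinebrook Services GmbH (R1): 57% × 26% = 14.82% of Redpoint Realty LP.
Aggregating (R3): 32.94% + 14.82% = 47.76%.

47.76%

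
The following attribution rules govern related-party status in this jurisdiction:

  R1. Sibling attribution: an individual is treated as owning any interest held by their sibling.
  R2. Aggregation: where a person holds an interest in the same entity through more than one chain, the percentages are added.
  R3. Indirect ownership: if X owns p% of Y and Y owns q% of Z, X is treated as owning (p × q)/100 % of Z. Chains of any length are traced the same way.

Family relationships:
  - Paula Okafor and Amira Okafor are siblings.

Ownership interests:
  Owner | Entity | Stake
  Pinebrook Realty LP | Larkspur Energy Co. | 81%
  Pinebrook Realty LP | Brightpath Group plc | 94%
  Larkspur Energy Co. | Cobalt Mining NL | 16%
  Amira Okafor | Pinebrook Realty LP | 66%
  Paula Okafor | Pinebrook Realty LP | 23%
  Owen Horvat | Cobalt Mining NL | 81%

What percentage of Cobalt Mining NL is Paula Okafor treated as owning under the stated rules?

By sibling attribution (R1), Paula Okafor is treated as also owning Amira Okafor's interest in Pinebrook Realty LP, giving 23% + 66% = 89%.
Chain via Pinebrook Realty LP → Larkspur Energy Co. (R3): 89% × 81% × 16% = 11.5344% of Cobalt Mining NL.

11.5344%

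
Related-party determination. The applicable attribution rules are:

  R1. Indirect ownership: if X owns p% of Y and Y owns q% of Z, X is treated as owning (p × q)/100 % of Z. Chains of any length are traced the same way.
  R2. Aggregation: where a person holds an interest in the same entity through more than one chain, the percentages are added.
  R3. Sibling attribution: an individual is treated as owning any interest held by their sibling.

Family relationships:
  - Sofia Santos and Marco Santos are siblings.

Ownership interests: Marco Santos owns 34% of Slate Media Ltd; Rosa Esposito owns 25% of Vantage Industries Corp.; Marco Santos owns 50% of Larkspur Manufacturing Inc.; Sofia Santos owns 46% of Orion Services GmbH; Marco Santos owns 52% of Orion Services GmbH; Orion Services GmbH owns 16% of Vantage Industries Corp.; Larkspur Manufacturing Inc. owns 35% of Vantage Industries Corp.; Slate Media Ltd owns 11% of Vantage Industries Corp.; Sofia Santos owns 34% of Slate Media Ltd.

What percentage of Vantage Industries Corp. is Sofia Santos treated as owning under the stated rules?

By sibling attribution (R3), Sofia Santos is treated as also owning Marco Santos's interest in Orion Services GmbH, giving 46% + 52% = 98%.
By sibling attribution (R3), Sofia Santos is treated as also owning Marco Santos's interest in Slate Media Ltd, giving 34% + 34% = 68%.
By sibling attribution (R3), Sofia Santos is treated as owning Marco Santos's 50% interest in Larkspur Manufacturing Inc.
Chain via Orion Services GmbH (R1): 98% × 16% = 15.68% of Vantage Industries Corp.
Chain via Slate Media Ltd (R1): 68% × 11% = 7.48% of Vantage Industries Corp.
Chain via Larkspur Manufacturing Inc. (R1): 50% × 35% = 17.5% of Vantage Industries Corp.
Aggregating (R2): 15.68% + 7.48% + 17.5% = 40.66%.

40.66%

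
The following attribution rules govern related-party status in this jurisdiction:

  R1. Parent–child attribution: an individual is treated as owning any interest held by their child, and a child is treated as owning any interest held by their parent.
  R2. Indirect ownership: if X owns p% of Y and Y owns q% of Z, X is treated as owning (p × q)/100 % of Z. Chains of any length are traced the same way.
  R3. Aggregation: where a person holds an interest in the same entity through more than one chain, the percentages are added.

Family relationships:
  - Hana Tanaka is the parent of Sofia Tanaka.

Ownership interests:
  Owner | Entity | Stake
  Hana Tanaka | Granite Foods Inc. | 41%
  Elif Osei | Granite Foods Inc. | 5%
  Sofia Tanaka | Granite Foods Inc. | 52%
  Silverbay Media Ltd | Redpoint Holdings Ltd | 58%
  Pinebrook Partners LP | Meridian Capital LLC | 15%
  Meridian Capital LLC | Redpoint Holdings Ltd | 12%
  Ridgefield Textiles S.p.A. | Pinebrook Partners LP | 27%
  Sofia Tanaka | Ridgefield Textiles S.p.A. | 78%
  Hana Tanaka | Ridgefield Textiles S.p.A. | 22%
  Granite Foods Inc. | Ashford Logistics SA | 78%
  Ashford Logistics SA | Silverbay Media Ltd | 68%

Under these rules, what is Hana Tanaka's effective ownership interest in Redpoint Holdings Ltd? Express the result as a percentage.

By parent–child attribution (R1), Hana Tanaka is treated as also owning Sofia Tanaka's interest in Ridgefield Textiles S.p.A, giving 22% + 78% = 100%.
By parent–child attribution (R1), Hana Tanaka is treated as also owning Sofia Tanaka's interest in Granite Foods Inc, giving 41% + 52% = 93%.
Chain via Ridgefield Textiles S.p.A. → Pinebrook Partners LP → Meridian Capital LLC (R2): 100% × 27% × 15% × 12% = 0.486% of Redpoint Holdings Ltd.
Chain via Granite Foods Inc. → Ashford Logistics SA → Silverbay Media Ltd (R2): 93% × 78% × 68% × 58% = 28.609776% of Redpoint Holdings Ltd.
Aggregating (R3): 0.486% + 28.609776% = 29.095776%.

29.095776%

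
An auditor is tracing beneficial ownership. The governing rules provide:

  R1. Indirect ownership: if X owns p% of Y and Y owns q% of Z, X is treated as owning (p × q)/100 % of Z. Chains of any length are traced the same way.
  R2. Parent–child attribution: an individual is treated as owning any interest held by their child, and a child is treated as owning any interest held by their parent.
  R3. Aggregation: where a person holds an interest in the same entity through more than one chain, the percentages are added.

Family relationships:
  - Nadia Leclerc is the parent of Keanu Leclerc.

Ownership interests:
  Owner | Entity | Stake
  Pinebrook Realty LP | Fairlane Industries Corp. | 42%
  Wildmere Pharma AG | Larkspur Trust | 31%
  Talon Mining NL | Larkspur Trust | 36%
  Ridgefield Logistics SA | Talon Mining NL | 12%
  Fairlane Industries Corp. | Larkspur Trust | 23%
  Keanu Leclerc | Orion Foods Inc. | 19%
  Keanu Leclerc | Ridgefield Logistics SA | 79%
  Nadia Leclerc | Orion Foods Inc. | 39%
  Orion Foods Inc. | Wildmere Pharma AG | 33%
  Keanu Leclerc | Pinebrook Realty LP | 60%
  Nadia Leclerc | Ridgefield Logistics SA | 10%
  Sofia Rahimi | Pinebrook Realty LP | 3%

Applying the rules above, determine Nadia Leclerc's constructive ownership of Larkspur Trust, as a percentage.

15.5742%

By parent–child attribution (R2), Nadia Leclerc is treated as also owning Keanu Leclerc's interest in Orion Foods Inc, giving 39% + 19% = 58%.
By parent–child attribution (R2), Nadia Leclerc is treated as also owning Keanu Leclerc's interest in Ridgefield Logistics SA, giving 10% + 79% = 89%.
By parent–child attribution (R2), Nadia Leclerc is treated as owning Keanu Leclerc's 60% interest in Pinebrook Realty LP.
Chain via Orion Foods Inc. → Wildmere Pharma AG (R1): 58% × 33% × 31% = 5.9334% of Larkspur Trust.
Chain via Ridgefield Logistics SA → Talon Mining NL (R1): 89% × 12% × 36% = 3.8448% of Larkspur Trust.
Chain via Pinebrook Realty LP → Fairlane Industries Corp. (R1): 60% × 42% × 23% = 5.796% of Larkspur Trust.
Aggregating (R3): 5.9334% + 3.8448% + 5.796% = 15.5742%.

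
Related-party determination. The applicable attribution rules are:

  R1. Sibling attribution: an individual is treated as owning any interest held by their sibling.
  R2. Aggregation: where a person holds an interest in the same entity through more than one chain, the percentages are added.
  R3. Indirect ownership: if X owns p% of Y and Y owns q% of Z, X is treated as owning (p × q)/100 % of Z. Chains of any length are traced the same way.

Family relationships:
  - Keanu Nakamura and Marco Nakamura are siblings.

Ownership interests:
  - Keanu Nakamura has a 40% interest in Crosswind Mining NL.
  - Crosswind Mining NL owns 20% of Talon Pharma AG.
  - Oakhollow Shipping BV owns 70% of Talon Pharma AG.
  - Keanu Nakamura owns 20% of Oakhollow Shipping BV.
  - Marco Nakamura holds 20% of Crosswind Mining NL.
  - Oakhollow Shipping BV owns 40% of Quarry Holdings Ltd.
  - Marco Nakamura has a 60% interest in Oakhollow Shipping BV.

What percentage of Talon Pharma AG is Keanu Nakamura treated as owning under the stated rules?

By sibling attribution (R1), Keanu Nakamura is treated as also owning Marco Nakamura's interest in Oakhollow Shipping BV, giving 20% + 60% = 80%.
By sibling attribution (R1), Keanu Nakamura is treated as also owning Marco Nakamura's interest in Crosswind Mining NL, giving 40% + 20% = 60%.
Chain via Oakhollow Shipping BV (R3): 80% × 70% = 56% of Talon Pharma AG.
Chain via Crosswind Mining NL (R3): 60% × 20% = 12% of Talon Pharma AG.
Aggregating (R2): 56% + 12% = 68%.

68%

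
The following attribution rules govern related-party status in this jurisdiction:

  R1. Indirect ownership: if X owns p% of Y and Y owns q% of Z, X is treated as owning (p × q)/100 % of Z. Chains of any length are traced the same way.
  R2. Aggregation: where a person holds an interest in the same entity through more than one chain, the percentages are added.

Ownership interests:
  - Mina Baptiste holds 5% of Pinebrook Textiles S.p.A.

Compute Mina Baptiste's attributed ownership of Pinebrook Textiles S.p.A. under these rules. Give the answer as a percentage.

Direct interest in Pinebrook Textiles S.p.A: 5%.

5%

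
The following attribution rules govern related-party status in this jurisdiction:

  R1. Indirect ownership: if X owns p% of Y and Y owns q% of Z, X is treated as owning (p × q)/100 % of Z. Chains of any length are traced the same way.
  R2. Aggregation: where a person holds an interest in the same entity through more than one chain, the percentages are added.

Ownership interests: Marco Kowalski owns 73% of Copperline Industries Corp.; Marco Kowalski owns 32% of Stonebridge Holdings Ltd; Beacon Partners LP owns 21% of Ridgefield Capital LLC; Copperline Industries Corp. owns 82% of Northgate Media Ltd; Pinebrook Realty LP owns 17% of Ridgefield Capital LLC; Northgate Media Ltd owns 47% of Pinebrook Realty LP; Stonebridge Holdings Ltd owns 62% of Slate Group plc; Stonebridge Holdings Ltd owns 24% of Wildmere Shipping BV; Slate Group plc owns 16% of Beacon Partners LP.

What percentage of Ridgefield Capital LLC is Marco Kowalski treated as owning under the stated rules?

Chain via Stonebridge Holdings Ltd → Slate Group plc → Beacon Partners LP (R1): 32% × 62% × 16% × 21% = 0.666624% of Ridgefield Capital LLC.
Chain via Copperline Industries Corp. → Northgate Media Ltd → Pinebrook Realty LP (R1): 73% × 82% × 47% × 17% = 4.782814% of Ridgefield Capital LLC.
Aggregating (R2): 0.666624% + 4.782814% = 5.449438%.

5.449438%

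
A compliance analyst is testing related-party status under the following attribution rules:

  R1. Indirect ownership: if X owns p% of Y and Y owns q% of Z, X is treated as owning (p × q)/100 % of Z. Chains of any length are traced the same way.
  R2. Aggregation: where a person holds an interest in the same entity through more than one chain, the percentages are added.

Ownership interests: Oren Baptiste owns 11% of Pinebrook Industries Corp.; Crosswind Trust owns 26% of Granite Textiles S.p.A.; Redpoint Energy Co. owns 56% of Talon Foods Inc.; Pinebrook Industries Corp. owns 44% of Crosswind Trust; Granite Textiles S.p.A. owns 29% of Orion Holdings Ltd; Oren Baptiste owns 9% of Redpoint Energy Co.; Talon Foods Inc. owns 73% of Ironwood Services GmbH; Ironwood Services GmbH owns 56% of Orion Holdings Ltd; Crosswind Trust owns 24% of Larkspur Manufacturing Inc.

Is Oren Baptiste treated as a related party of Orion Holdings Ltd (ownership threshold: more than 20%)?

Chain via Redpoint Energy Co. → Talon Foods Inc. → Ironwood Services GmbH (R1): 9% × 56% × 73% × 56% = 2.060352% of Orion Holdings Ltd.
Chain via Pinebrook Industries Corp. → Crosswind Trust → Granite Textiles S.p.A. (R1): 11% × 44% × 26% × 29% = 0.364936% of Orion Holdings Ltd.
Aggregating (R2): 2.060352% + 0.364936% = 2.425288%.
2.425288% does not exceed the 20% threshold, so Oren is not a related party to Orion Holdings Ltd.

No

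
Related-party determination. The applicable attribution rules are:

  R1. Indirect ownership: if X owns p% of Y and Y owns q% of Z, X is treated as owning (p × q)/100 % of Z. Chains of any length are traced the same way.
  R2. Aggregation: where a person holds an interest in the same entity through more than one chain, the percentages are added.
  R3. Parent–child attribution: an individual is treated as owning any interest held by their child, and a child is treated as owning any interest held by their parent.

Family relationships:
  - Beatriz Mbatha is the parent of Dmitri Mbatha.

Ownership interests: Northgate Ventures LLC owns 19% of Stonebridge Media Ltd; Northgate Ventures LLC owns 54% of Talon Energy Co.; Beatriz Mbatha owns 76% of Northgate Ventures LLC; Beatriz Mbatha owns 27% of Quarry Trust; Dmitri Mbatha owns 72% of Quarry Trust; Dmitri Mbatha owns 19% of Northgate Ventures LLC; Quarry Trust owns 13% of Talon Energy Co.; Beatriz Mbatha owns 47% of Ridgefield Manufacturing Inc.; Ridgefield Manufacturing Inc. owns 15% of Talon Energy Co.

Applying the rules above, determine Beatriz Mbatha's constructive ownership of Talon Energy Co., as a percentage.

By parent–child attribution (R3), Beatriz Mbatha is treated as also owning Dmitri Mbatha's interest in Northgate Ventures LLC, giving 76% + 19% = 95%.
By parent–child attribution (R3), Beatriz Mbatha is treated as also owning Dmitri Mbatha's interest in Quarry Trust, giving 27% + 72% = 99%.
Chain via Northgate Ventures LLC (R1): 95% × 54% = 51.3% of Talon Energy Co.
Chain via Ridgefield Manufacturing Inc. (R1): 47% × 15% = 7.05% of Talon Energy Co.
Chain via Quarry Trust (R1): 99% × 13% = 12.87% of Talon Energy Co.
Aggregating (R2): 51.3% + 7.05% + 12.87% = 71.22%.

71.22%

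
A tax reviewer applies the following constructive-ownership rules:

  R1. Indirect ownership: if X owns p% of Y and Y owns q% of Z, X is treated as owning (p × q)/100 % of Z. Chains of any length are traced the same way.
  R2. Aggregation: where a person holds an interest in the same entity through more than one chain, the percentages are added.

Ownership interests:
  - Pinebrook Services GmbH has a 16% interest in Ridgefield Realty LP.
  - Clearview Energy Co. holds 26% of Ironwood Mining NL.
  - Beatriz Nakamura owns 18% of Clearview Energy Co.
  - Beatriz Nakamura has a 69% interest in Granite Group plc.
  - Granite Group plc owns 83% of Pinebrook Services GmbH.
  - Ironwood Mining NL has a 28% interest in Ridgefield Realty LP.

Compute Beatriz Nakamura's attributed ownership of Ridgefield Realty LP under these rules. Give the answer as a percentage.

10.4736%

Chain via Granite Group plc → Pinebrook Services GmbH (R1): 69% × 83% × 16% = 9.1632% of Ridgefield Realty LP.
Chain via Clearview Energy Co. → Ironwood Mining NL (R1): 18% × 26% × 28% = 1.3104% of Ridgefield Realty LP.
Aggregating (R2): 9.1632% + 1.3104% = 10.4736%.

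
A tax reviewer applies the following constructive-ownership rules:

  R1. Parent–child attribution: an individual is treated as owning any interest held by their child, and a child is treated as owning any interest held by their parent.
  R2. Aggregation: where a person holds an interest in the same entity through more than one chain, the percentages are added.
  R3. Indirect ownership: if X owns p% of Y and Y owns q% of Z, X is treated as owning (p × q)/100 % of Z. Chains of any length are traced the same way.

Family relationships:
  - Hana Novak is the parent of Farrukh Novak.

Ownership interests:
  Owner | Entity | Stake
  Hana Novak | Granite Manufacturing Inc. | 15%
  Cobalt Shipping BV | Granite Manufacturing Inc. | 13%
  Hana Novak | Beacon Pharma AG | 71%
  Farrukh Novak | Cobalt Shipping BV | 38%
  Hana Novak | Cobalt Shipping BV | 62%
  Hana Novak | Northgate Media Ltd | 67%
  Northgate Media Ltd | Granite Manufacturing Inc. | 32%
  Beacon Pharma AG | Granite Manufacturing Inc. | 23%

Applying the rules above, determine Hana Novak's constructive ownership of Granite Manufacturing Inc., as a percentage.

By parent–child attribution (R1), Hana Novak is treated as also owning Farrukh Novak's interest in Cobalt Shipping BV, giving 62% + 38% = 100%.
Chain via Northgate Media Ltd (R3): 67% × 32% = 21.44% of Granite Manufacturing Inc.
Chain via Cobalt Shipping BV (R3): 100% × 13% = 13% of Granite Manufacturing Inc.
Chain via Beacon Pharma AG (R3): 71% × 23% = 16.33% of Granite Manufacturing Inc.
Direct interest in Granite Manufacturing Inc: 15%.
Aggregating (R2): 21.44% + 13% + 16.33% + 15% = 65.77%.

65.77%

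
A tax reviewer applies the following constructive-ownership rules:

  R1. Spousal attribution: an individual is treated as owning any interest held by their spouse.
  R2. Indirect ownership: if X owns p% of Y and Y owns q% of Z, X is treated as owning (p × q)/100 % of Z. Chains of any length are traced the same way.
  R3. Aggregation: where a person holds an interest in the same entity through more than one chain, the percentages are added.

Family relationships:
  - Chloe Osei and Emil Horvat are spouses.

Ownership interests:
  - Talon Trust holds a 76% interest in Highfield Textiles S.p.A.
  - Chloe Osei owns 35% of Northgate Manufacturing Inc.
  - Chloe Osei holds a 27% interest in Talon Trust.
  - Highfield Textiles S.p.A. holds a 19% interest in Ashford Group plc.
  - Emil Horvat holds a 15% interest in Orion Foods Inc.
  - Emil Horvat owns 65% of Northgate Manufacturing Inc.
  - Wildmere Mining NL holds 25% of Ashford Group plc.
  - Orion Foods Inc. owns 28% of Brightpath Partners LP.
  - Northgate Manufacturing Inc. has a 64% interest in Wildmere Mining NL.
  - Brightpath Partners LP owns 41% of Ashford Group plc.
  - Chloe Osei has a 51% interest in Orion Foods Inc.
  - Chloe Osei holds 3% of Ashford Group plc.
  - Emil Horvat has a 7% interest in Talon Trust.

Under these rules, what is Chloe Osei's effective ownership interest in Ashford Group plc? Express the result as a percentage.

By spousal attribution (R1), Chloe Osei is treated as also owning Emil Horvat's interest in Orion Foods Inc, giving 51% + 15% = 66%.
By spousal attribution (R1), Chloe Osei is treated as also owning Emil Horvat's interest in Talon Trust, giving 27% + 7% = 34%.
By spousal attribution (R1), Chloe Osei is treated as also owning Emil Horvat's interest in Northgate Manufacturing Inc, giving 35% + 65% = 100%.
Chain via Orion Foods Inc. → Brightpath Partners LP (R2): 66% × 28% × 41% = 7.5768% of Ashford Group plc.
Chain via Talon Trust → Highfield Textiles S.p.A. (R2): 34% × 76% × 19% = 4.9096% of Ashford Group plc.
Chain via Northgate Manufacturing Inc. → Wildmere Mining NL (R2): 100% × 64% × 25% = 16% of Ashford Group plc.
Direct interest in Ashford Group plc: 3%.
Aggregating (R3): 7.5768% + 4.9096% + 16% + 3% = 31.4864%.

31.4864%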